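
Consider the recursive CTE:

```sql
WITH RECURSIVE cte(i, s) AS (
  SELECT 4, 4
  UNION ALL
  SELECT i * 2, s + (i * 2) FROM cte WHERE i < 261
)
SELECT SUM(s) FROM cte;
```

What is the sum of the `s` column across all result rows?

2008

Base: i=4, s=4.
Iteration 1: 4 < 261 holds -> i = 4 * 2 = 8, s = 4 + 8 = 12.
Iteration 2: 8 < 261 holds -> i = 8 * 2 = 16, s = 12 + 16 = 28.
Iteration 3: 16 < 261 holds -> i = 16 * 2 = 32, s = 28 + 32 = 60.
Iteration 4: 32 < 261 holds -> i = 32 * 2 = 64, s = 60 + 64 = 124.
Iteration 5: 64 < 261 holds -> i = 64 * 2 = 128, s = 124 + 128 = 252.
Iteration 6: 128 < 261 holds -> i = 128 * 2 = 256, s = 252 + 256 = 508.
Iteration 7: 256 < 261 holds -> i = 256 * 2 = 512, s = 508 + 512 = 1020.
Iteration 8: 512 < 261 fails; recursion stops.
SUM(s) = 4 + 12 + 28 + 60 + 124 + 252 + 508 + 1020 = 2008.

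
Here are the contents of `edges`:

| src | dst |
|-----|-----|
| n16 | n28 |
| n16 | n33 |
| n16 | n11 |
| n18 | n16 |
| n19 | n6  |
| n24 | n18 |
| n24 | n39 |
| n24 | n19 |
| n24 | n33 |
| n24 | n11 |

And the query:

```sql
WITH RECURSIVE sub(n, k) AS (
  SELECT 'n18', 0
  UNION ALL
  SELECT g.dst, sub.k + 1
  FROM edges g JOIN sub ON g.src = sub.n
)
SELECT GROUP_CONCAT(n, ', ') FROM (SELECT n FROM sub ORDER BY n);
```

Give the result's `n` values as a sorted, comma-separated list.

n11, n16, n18, n28, n33

Base: (n18, k=0).
Iteration 1: edges from {n18} -> (n16, k=1).
Iteration 2: edges from {n16} -> (n11, k=2), (n28, k=2), (n33, k=2).
Iteration 3: no outgoing edges from {n11,n28,n33}; recursion stops.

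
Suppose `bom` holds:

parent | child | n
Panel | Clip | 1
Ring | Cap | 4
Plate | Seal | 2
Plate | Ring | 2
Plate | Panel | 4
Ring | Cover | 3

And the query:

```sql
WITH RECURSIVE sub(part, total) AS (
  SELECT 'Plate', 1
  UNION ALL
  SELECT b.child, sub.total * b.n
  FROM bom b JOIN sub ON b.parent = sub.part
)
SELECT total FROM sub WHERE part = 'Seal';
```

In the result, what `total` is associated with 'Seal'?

2

Base: (Plate, total=1).
Iteration 1: components of {Plate} -> Panel = 1*4 = 4, Ring = 1*2 = 2, Seal = 1*2 = 2.
Iteration 2: components of {Panel,Ring,Seal} -> Cap = 2*4 = 8, Clip = 4*1 = 4, Cover = 2*3 = 6.
Iteration 3: no further components; recursion stops.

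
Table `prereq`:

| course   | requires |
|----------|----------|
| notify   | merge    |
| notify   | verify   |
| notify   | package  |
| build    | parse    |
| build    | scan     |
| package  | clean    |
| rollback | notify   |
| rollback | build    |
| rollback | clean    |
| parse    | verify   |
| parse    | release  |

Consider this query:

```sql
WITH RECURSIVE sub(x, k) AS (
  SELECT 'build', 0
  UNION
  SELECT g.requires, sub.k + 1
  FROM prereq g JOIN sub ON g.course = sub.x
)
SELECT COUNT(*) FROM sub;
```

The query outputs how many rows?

5

Base: (build, k=0).
Iteration 1: edges from {build} -> (parse, k=1), (scan, k=1).
Iteration 2: edges from {parse,scan} -> (release, k=2), (verify, k=2).
Iteration 3: no outgoing edges from {release,verify}; recursion stops.
Total rows emitted: 5.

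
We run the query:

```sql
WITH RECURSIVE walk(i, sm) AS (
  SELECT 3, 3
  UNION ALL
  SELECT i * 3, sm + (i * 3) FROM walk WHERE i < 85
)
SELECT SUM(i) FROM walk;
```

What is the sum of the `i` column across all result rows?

Base: i=3, sm=3.
Iteration 1: 3 < 85 holds -> i = 3 * 3 = 9, sm = 3 + 9 = 12.
Iteration 2: 9 < 85 holds -> i = 9 * 3 = 27, sm = 12 + 27 = 39.
Iteration 3: 27 < 85 holds -> i = 27 * 3 = 81, sm = 39 + 81 = 120.
Iteration 4: 81 < 85 holds -> i = 81 * 3 = 243, sm = 120 + 243 = 363.
Iteration 5: 243 < 85 fails; recursion stops.
SUM(i) = 3 + 9 + 27 + 81 + 243 = 363.

363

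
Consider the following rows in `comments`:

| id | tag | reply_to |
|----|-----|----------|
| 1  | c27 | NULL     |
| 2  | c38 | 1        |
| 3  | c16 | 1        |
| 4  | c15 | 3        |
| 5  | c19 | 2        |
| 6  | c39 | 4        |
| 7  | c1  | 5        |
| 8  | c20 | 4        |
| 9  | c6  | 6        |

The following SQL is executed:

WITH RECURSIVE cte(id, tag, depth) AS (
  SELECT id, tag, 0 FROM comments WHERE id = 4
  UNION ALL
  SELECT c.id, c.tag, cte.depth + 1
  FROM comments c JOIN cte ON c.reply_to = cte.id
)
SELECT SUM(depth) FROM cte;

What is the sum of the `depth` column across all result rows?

4

Base: id=4 (c15) at depth 0.
Iteration 1: rows with reply_to in {4} -> c39 (id 6, depth 1), c20 (id 8, depth 1).
Iteration 2: rows with reply_to in {6,8} -> c6 (id 9, depth 2).
Iteration 3: no rows with reply_to in {9}; recursion stops.
SUM(depth) = 0 + 1 + 1 + 2 = 4.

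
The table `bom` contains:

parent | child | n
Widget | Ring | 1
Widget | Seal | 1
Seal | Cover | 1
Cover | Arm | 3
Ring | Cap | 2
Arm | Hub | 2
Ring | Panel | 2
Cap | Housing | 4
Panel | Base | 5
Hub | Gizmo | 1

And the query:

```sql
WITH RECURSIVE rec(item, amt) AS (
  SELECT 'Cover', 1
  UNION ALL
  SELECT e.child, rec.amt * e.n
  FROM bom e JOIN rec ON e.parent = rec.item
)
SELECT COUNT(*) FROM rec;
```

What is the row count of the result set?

Base: (Cover, amt=1).
Iteration 1: components of {Cover} -> Arm = 1*3 = 3.
Iteration 2: components of {Arm} -> Hub = 3*2 = 6.
Iteration 3: components of {Hub} -> Gizmo = 6*1 = 6.
Iteration 4: no further components; recursion stops.
Total rows emitted: 4.

4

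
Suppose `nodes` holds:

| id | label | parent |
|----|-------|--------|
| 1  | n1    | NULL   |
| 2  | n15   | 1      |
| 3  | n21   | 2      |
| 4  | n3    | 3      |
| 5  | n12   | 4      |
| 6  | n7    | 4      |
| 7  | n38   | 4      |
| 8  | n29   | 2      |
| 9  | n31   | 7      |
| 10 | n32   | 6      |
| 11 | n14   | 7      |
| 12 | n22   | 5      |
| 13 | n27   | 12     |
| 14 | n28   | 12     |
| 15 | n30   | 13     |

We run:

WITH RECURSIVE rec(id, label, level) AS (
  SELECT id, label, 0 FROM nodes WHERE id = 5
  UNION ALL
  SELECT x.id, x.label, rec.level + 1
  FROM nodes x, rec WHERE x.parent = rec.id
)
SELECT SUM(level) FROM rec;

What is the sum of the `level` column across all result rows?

8

Base: id=5 (n12) at level 0.
Iteration 1: rows with parent in {5} -> n22 (id 12, level 1).
Iteration 2: rows with parent in {12} -> n27 (id 13, level 2), n28 (id 14, level 2).
Iteration 3: rows with parent in {13,14} -> n30 (id 15, level 3).
Iteration 4: no rows with parent in {15}; recursion stops.
SUM(level) = 0 + 1 + 2 + 2 + 3 = 8.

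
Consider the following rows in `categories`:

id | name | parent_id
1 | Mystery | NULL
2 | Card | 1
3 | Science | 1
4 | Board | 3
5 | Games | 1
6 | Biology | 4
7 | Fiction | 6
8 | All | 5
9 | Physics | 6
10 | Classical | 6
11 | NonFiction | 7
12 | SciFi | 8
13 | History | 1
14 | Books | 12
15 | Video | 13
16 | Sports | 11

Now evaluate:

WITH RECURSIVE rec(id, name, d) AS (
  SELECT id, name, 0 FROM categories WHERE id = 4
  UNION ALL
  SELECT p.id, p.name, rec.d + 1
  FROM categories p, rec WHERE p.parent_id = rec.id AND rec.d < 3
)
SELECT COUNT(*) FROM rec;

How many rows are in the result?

6

Base: id=4 (Board) at d 0.
Iteration 1: rows with parent_id in {4} -> Biology (id 6, d 1).
Iteration 2: rows with parent_id in {6} -> Fiction (id 7, d 2), Physics (id 9, d 2), Classical (id 10, d 2).
Iteration 3: rows with parent_id in {7,9,10} -> NonFiction (id 11, d 3).
Iteration 4: d < 3 fails for all current rows; recursion stops.
Total rows emitted: 6.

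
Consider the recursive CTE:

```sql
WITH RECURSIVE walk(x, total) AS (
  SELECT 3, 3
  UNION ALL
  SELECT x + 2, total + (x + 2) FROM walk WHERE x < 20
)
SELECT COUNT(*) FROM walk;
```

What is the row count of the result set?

Base: x=3, total=3.
Iteration 1: 3 < 20 holds -> x = 3 + 2 = 5, total = 3 + 5 = 8.
Iteration 2: 5 < 20 holds -> x = 5 + 2 = 7, total = 8 + 7 = 15.
Iteration 3: 7 < 20 holds -> x = 7 + 2 = 9, total = 15 + 9 = 24.
Iteration 4: 9 < 20 holds -> x = 9 + 2 = 11, total = 24 + 11 = 35.
Iteration 5: 11 < 20 holds -> x = 11 + 2 = 13, total = 35 + 13 = 48.
Iteration 6: 13 < 20 holds -> x = 13 + 2 = 15, total = 48 + 15 = 63.
Iteration 7: 15 < 20 holds -> x = 15 + 2 = 17, total = 63 + 17 = 80.
Iteration 8: 17 < 20 holds -> x = 17 + 2 = 19, total = 80 + 19 = 99.
Iteration 9: 19 < 20 holds -> x = 19 + 2 = 21, total = 99 + 21 = 120.
Iteration 10: 21 < 20 fails; recursion stops.
Total rows emitted: 10.

10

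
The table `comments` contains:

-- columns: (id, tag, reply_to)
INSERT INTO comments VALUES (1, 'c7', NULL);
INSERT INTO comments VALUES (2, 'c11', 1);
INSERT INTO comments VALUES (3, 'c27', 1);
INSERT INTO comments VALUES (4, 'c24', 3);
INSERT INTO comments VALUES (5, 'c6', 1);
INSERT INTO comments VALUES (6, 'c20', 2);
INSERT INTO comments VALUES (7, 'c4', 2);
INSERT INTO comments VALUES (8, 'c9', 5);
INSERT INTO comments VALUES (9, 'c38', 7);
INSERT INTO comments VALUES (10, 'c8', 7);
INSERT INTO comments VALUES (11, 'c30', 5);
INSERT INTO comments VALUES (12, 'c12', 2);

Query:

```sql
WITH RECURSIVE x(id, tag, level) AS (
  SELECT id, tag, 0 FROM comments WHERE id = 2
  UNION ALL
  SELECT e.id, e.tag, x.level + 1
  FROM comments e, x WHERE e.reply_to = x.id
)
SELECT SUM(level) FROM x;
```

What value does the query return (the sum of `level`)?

7

Base: id=2 (c11) at level 0.
Iteration 1: rows with reply_to in {2} -> c20 (id 6, level 1), c4 (id 7, level 1), c12 (id 12, level 1).
Iteration 2: rows with reply_to in {6,7,12} -> c38 (id 9, level 2), c8 (id 10, level 2).
Iteration 3: no rows with reply_to in {9,10}; recursion stops.
SUM(level) = 0 + 1 + 1 + 1 + 2 + 2 = 7.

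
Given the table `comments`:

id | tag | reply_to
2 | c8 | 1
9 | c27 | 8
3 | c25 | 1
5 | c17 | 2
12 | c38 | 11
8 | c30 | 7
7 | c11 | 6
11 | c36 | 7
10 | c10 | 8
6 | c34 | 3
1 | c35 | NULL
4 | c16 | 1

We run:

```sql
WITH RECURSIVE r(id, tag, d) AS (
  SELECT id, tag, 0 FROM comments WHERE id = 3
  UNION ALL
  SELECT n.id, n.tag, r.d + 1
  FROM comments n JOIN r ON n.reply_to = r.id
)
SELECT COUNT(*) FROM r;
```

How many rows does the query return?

Base: id=3 (c25) at d 0.
Iteration 1: rows with reply_to in {3} -> c34 (id 6, d 1).
Iteration 2: rows with reply_to in {6} -> c11 (id 7, d 2).
Iteration 3: rows with reply_to in {7} -> c30 (id 8, d 3), c36 (id 11, d 3).
Iteration 4: rows with reply_to in {8,11} -> c27 (id 9, d 4), c10 (id 10, d 4), c38 (id 12, d 4).
Iteration 5: no rows with reply_to in {9,10,12}; recursion stops.
Total rows emitted: 8.

8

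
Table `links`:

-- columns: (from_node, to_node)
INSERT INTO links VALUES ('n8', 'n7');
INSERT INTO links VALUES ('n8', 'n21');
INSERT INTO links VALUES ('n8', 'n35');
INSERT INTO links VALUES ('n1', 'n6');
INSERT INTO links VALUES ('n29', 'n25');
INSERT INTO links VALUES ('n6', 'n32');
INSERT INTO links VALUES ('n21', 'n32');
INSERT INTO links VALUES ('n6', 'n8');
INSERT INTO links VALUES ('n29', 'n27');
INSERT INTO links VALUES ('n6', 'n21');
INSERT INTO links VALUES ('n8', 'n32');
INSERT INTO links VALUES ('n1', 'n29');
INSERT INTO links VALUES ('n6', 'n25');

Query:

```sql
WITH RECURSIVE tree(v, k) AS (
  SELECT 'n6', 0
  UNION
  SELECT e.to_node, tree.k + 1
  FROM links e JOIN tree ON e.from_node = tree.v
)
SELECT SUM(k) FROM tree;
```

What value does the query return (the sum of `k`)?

Base: (n6, k=0).
Iteration 1: edges from {n6} -> (n21, k=1), (n25, k=1), (n32, k=1), (n8, k=1).
Iteration 2: edges from {n21,n25,n32,n8} -> (n21, k=2), (n32, k=2), (n35, k=2), (n7, k=2). [UNION drops 1 duplicate row(s)]
Iteration 3: edges from {n21,n32,n35,n7} -> (n32, k=3).
Iteration 4: no outgoing edges from {n32}; recursion stops.
SUM(k) = 0 + 1 + 1 + 1 + 1 + 2 + 2 + 2 + 2 + 3 = 15.

15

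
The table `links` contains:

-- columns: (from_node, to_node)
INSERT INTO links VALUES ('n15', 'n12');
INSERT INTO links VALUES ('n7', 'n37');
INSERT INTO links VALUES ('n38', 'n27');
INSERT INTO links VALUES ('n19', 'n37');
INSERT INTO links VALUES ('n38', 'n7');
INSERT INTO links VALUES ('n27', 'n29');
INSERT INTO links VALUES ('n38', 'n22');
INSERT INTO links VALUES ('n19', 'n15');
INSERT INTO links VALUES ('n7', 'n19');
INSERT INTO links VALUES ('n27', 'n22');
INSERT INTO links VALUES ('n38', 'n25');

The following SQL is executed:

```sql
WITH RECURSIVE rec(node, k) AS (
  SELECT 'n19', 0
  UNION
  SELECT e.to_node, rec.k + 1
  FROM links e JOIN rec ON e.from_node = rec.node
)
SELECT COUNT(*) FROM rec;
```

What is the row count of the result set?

Base: (n19, k=0).
Iteration 1: edges from {n19} -> (n15, k=1), (n37, k=1).
Iteration 2: edges from {n15,n37} -> (n12, k=2).
Iteration 3: no outgoing edges from {n12}; recursion stops.
Total rows emitted: 4.

4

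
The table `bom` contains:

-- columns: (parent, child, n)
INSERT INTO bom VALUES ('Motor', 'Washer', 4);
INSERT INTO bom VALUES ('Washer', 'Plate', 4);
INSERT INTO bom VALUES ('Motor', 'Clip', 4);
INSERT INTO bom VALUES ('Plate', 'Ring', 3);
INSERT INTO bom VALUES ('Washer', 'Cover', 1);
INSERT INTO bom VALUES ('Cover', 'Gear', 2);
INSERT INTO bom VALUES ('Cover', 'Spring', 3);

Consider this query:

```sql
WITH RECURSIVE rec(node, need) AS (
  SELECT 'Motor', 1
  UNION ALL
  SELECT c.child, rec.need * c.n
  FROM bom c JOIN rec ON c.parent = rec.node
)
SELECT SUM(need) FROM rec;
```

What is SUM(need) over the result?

97

Base: (Motor, need=1).
Iteration 1: components of {Motor} -> Clip = 1*4 = 4, Washer = 1*4 = 4.
Iteration 2: components of {Clip,Washer} -> Cover = 4*1 = 4, Plate = 4*4 = 16.
Iteration 3: components of {Cover,Plate} -> Gear = 4*2 = 8, Ring = 16*3 = 48, Spring = 4*3 = 12.
Iteration 4: no further components; recursion stops.
SUM(need) = 1 + 4 + 4 + 16 + 4 + 48 + 8 + 12 = 97.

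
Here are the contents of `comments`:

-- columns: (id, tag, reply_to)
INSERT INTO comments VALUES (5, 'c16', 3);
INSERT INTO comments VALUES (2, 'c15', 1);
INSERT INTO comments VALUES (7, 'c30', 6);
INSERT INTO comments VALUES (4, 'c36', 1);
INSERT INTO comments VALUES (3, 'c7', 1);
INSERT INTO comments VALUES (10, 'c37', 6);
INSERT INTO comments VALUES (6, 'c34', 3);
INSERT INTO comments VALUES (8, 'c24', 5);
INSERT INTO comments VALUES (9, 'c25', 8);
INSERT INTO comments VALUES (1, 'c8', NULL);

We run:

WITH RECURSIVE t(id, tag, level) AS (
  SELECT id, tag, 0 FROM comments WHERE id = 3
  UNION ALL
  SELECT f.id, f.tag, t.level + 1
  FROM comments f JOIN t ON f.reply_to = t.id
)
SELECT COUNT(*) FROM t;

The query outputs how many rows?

7

Base: id=3 (c7) at level 0.
Iteration 1: rows with reply_to in {3} -> c16 (id 5, level 1), c34 (id 6, level 1).
Iteration 2: rows with reply_to in {5,6} -> c30 (id 7, level 2), c24 (id 8, level 2), c37 (id 10, level 2).
Iteration 3: rows with reply_to in {7,8,10} -> c25 (id 9, level 3).
Iteration 4: no rows with reply_to in {9}; recursion stops.
Total rows emitted: 7.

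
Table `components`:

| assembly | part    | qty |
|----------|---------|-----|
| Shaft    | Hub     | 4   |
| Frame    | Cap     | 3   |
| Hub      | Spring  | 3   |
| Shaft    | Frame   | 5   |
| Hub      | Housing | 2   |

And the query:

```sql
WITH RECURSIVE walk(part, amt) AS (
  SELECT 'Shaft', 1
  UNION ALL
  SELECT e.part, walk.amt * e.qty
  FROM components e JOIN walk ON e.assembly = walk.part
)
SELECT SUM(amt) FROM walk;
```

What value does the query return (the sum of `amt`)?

45

Base: (Shaft, amt=1).
Iteration 1: components of {Shaft} -> Frame = 1*5 = 5, Hub = 1*4 = 4.
Iteration 2: components of {Frame,Hub} -> Cap = 5*3 = 15, Housing = 4*2 = 8, Spring = 4*3 = 12.
Iteration 3: no further components; recursion stops.
SUM(amt) = 1 + 4 + 5 + 8 + 12 + 15 = 45.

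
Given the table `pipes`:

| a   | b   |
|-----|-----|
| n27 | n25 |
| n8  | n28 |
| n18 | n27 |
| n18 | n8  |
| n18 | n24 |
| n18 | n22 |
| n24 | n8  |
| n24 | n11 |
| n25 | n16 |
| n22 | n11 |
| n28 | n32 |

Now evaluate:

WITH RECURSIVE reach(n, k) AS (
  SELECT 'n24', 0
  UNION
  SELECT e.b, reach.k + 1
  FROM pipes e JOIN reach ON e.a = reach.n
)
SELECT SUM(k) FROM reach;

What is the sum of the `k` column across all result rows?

7

Base: (n24, k=0).
Iteration 1: edges from {n24} -> (n11, k=1), (n8, k=1).
Iteration 2: edges from {n11,n8} -> (n28, k=2).
Iteration 3: edges from {n28} -> (n32, k=3).
Iteration 4: no outgoing edges from {n32}; recursion stops.
SUM(k) = 0 + 1 + 1 + 2 + 3 = 7.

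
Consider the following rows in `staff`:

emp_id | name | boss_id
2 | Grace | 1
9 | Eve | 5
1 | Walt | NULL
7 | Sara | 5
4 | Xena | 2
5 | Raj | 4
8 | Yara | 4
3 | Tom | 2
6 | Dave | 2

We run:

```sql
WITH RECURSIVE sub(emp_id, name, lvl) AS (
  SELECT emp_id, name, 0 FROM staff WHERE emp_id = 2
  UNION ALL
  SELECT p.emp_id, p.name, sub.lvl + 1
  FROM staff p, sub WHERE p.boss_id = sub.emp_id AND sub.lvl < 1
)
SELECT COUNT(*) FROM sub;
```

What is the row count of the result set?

Base: emp_id=2 (Grace) at lvl 0.
Iteration 1: rows with boss_id in {2} -> Tom (id 3, lvl 1), Xena (id 4, lvl 1), Dave (id 6, lvl 1).
Iteration 2: lvl < 1 fails for all current rows; recursion stops.
Total rows emitted: 4.

4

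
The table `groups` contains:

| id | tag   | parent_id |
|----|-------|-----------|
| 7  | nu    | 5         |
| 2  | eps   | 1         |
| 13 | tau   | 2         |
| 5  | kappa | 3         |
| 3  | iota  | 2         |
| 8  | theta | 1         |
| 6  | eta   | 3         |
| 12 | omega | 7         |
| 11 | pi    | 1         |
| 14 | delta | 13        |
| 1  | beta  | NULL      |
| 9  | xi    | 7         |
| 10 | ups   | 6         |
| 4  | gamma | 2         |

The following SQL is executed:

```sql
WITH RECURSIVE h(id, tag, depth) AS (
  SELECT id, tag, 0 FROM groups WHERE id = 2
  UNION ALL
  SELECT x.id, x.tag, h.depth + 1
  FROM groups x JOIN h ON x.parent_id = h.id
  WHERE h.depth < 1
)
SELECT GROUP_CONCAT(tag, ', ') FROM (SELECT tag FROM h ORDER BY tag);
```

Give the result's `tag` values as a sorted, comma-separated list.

eps, gamma, iota, tau

Base: id=2 (eps) at depth 0.
Iteration 1: rows with parent_id in {2} -> iota (id 3, depth 1), gamma (id 4, depth 1), tau (id 13, depth 1).
Iteration 2: depth < 1 fails for all current rows; recursion stops.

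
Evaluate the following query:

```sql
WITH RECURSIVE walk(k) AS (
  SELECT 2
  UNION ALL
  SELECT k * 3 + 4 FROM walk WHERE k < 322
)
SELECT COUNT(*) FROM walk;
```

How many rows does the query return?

Base: k=2.
Iteration 1: 2 < 322 holds -> k = 2 * 3 + 4 = 10.
Iteration 2: 10 < 322 holds -> k = 10 * 3 + 4 = 34.
Iteration 3: 34 < 322 holds -> k = 34 * 3 + 4 = 106.
Iteration 4: 106 < 322 holds -> k = 106 * 3 + 4 = 322.
Iteration 5: 322 < 322 fails; recursion stops.
Total rows emitted: 5.

5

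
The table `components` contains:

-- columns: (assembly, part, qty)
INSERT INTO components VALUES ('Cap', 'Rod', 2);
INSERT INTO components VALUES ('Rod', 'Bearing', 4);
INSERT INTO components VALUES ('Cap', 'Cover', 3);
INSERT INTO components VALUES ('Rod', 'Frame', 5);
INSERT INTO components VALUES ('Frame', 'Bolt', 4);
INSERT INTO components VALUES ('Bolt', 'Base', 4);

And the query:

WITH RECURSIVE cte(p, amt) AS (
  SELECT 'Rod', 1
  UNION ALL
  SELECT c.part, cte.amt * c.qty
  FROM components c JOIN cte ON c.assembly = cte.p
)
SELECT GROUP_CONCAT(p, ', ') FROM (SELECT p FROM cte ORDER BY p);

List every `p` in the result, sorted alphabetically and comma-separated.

Base, Bearing, Bolt, Frame, Rod

Base: (Rod, amt=1).
Iteration 1: components of {Rod} -> Bearing = 1*4 = 4, Frame = 1*5 = 5.
Iteration 2: components of {Bearing,Frame} -> Bolt = 5*4 = 20.
Iteration 3: components of {Bolt} -> Base = 20*4 = 80.
Iteration 4: no further components; recursion stops.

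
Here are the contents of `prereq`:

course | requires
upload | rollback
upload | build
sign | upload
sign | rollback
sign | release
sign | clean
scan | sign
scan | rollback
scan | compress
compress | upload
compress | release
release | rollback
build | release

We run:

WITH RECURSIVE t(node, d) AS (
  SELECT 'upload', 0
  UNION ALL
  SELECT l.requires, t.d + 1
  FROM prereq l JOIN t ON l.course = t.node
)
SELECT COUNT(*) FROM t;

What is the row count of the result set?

5

Base: (upload, d=0).
Iteration 1: edges from {upload} -> (build, d=1), (rollback, d=1).
Iteration 2: edges from {build,rollback} -> (release, d=2).
Iteration 3: edges from {release} -> (rollback, d=3).
Iteration 4: no outgoing edges from {rollback}; recursion stops.
Total rows emitted: 5.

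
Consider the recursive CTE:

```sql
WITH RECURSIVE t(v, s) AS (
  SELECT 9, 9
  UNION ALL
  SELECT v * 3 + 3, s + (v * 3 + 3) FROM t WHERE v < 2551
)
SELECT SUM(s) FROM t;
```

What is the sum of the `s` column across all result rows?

Base: v=9, s=9.
Iteration 1: 9 < 2551 holds -> v = 9 * 3 + 3 = 30, s = 9 + 30 = 39.
Iteration 2: 30 < 2551 holds -> v = 30 * 3 + 3 = 93, s = 39 + 93 = 132.
Iteration 3: 93 < 2551 holds -> v = 93 * 3 + 3 = 282, s = 132 + 282 = 414.
Iteration 4: 282 < 2551 holds -> v = 282 * 3 + 3 = 849, s = 414 + 849 = 1263.
Iteration 5: 849 < 2551 holds -> v = 849 * 3 + 3 = 2550, s = 1263 + 2550 = 3813.
Iteration 6: 2550 < 2551 holds -> v = 2550 * 3 + 3 = 7653, s = 3813 + 7653 = 11466.
Iteration 7: 7653 < 2551 fails; recursion stops.
SUM(s) = 9 + 39 + 132 + 414 + 1263 + 3813 + 11466 = 17136.

17136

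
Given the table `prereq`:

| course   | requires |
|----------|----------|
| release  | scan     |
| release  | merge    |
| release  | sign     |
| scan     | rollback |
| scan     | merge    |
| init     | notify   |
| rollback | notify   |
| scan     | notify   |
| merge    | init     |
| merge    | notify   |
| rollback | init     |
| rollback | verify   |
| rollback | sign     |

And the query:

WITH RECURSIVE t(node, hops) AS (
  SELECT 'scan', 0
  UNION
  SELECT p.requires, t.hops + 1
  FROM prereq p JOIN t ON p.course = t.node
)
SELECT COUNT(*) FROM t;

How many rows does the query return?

Base: (scan, hops=0).
Iteration 1: edges from {scan} -> (merge, hops=1), (notify, hops=1), (rollback, hops=1).
Iteration 2: edges from {merge,notify,rollback} -> (init, hops=2), (notify, hops=2), (sign, hops=2), (verify, hops=2). [UNION drops 2 duplicate row(s)]
Iteration 3: edges from {init,notify,sign,verify} -> (notify, hops=3).
Iteration 4: no outgoing edges from {notify}; recursion stops.
Total rows emitted: 9.

9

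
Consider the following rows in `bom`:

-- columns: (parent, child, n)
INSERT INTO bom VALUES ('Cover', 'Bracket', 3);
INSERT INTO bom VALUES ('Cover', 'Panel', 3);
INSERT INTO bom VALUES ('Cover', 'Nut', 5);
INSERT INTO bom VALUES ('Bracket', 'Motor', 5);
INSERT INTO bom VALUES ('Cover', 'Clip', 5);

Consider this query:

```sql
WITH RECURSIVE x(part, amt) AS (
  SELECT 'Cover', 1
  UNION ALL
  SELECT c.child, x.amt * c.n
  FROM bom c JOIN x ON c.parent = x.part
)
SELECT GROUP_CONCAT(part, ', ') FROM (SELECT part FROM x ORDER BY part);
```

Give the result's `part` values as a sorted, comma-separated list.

Bracket, Clip, Cover, Motor, Nut, Panel

Base: (Cover, amt=1).
Iteration 1: components of {Cover} -> Bracket = 1*3 = 3, Clip = 1*5 = 5, Nut = 1*5 = 5, Panel = 1*3 = 3.
Iteration 2: components of {Bracket,Clip,Nut,Panel} -> Motor = 3*5 = 15.
Iteration 3: no further components; recursion stops.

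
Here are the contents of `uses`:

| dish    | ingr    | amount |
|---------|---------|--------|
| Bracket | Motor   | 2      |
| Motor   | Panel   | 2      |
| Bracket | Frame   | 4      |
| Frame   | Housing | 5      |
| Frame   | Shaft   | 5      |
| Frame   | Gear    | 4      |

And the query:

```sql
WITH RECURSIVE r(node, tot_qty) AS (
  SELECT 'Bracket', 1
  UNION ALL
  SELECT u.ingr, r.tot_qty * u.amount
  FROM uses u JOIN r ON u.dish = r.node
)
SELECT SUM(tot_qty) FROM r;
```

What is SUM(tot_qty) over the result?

Base: (Bracket, tot_qty=1).
Iteration 1: components of {Bracket} -> Frame = 1*4 = 4, Motor = 1*2 = 2.
Iteration 2: components of {Frame,Motor} -> Gear = 4*4 = 16, Housing = 4*5 = 20, Panel = 2*2 = 4, Shaft = 4*5 = 20.
Iteration 3: no further components; recursion stops.
SUM(tot_qty) = 1 + 2 + 4 + 4 + 20 + 20 + 16 = 67.

67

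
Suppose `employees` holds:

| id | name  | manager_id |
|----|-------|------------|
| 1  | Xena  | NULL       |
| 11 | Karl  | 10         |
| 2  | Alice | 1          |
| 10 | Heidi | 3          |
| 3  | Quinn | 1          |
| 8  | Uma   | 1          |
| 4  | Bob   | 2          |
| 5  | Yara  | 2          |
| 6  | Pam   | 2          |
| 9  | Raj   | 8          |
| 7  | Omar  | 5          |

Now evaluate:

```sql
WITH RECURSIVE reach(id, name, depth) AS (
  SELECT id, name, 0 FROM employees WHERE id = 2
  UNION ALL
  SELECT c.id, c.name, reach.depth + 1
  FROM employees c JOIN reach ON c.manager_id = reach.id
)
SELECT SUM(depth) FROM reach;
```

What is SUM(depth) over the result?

5

Base: id=2 (Alice) at depth 0.
Iteration 1: rows with manager_id in {2} -> Bob (id 4, depth 1), Yara (id 5, depth 1), Pam (id 6, depth 1).
Iteration 2: rows with manager_id in {4,5,6} -> Omar (id 7, depth 2).
Iteration 3: no rows with manager_id in {7}; recursion stops.
SUM(depth) = 0 + 1 + 1 + 1 + 2 = 5.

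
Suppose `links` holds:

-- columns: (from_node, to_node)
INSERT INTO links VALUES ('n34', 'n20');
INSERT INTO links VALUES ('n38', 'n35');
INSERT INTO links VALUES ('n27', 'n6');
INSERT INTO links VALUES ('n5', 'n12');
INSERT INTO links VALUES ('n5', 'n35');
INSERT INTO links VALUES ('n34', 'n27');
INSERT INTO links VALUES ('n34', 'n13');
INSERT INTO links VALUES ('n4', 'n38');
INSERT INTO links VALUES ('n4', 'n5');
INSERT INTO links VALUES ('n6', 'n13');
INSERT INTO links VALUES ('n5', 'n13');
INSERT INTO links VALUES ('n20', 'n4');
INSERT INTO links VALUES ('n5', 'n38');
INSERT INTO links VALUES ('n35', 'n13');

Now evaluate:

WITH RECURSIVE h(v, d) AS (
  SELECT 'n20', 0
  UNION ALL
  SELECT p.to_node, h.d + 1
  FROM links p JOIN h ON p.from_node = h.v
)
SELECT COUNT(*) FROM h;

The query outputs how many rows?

Base: (n20, d=0).
Iteration 1: edges from {n20} -> (n4, d=1).
Iteration 2: edges from {n4} -> (n38, d=2), (n5, d=2).
Iteration 3: edges from {n38,n5} -> (n12, d=3), (n13, d=3), (n35, d=3) x2, (n38, d=3). [UNION ALL keeps all 5 new rows, including repeats]
Iteration 4: edges from {n12,n13,n35,n38} -> (n13, d=4) x2, (n35, d=4). [UNION ALL keeps all 3 new rows, including repeats]
Iteration 5: edges from {n13,n35} -> (n13, d=5).
Iteration 6: no outgoing edges from {n13}; recursion stops.
Total rows emitted: 13.

13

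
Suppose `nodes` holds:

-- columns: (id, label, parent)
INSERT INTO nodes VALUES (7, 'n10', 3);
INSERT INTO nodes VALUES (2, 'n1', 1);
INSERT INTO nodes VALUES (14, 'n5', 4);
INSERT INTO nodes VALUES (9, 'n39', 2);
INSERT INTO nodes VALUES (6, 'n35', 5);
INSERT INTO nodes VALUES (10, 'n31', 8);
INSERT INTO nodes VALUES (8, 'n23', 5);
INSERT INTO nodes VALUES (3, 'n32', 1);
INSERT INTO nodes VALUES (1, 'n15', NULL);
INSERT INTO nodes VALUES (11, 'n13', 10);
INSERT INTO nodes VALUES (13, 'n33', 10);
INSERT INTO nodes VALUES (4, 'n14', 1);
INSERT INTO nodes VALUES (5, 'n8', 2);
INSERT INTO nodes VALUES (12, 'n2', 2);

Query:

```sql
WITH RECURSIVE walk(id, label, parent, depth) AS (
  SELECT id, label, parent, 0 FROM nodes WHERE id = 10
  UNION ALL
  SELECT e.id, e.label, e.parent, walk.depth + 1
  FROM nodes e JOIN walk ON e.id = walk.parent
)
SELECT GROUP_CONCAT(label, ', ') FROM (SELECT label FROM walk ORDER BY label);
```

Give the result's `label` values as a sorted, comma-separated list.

n1, n15, n23, n31, n8

Base: id=10 (n31), parent=8, depth 0.
Iteration 1: join on id=8 -> n23 (id 8, parent=5, depth 1).
Iteration 2: join on id=5 -> n8 (id 5, parent=2, depth 2).
Iteration 3: join on id=2 -> n1 (id 2, parent=1, depth 3).
Iteration 4: join on id=1 -> n15 (id 1, parent=NULL, depth 4).
Iteration 5: parent is NULL; no match; recursion stops.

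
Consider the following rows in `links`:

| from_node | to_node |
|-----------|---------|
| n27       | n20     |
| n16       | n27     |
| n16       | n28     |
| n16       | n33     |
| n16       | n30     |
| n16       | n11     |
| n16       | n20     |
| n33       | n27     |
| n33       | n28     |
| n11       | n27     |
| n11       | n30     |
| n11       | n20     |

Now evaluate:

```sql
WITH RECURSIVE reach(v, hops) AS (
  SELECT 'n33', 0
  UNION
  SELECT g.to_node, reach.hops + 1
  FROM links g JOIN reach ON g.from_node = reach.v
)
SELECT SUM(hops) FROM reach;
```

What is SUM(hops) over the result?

4

Base: (n33, hops=0).
Iteration 1: edges from {n33} -> (n27, hops=1), (n28, hops=1).
Iteration 2: edges from {n27,n28} -> (n20, hops=2).
Iteration 3: no outgoing edges from {n20}; recursion stops.
SUM(hops) = 0 + 1 + 1 + 2 = 4.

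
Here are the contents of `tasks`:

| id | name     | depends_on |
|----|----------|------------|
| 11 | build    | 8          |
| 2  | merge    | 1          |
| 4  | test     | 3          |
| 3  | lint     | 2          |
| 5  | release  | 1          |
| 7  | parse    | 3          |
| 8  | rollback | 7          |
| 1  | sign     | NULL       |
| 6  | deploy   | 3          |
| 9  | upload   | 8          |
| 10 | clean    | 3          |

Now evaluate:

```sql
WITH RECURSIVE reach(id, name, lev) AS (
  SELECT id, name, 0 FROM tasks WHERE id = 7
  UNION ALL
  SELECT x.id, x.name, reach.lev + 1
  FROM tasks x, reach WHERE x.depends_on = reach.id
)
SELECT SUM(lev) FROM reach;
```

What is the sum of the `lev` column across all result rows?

5

Base: id=7 (parse) at lev 0.
Iteration 1: rows with depends_on in {7} -> rollback (id 8, lev 1).
Iteration 2: rows with depends_on in {8} -> upload (id 9, lev 2), build (id 11, lev 2).
Iteration 3: no rows with depends_on in {9,11}; recursion stops.
SUM(lev) = 0 + 1 + 2 + 2 = 5.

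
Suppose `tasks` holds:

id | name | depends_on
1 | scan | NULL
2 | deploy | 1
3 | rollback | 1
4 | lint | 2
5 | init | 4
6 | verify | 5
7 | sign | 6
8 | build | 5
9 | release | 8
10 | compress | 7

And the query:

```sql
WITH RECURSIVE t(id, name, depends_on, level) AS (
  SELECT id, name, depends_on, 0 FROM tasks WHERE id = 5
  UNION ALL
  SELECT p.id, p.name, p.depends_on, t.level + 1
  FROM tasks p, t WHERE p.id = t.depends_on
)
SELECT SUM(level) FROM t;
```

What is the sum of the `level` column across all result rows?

6

Base: id=5 (init), depends_on=4, level 0.
Iteration 1: join on id=4 -> lint (id 4, depends_on=2, level 1).
Iteration 2: join on id=2 -> deploy (id 2, depends_on=1, level 2).
Iteration 3: join on id=1 -> scan (id 1, depends_on=NULL, level 3).
Iteration 4: depends_on is NULL; no match; recursion stops.
SUM(level) = 0 + 1 + 2 + 3 = 6.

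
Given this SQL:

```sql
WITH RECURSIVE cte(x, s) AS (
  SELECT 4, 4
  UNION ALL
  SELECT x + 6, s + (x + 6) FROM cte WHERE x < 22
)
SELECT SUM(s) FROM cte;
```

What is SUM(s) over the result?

100

Base: x=4, s=4.
Iteration 1: 4 < 22 holds -> x = 4 + 6 = 10, s = 4 + 10 = 14.
Iteration 2: 10 < 22 holds -> x = 10 + 6 = 16, s = 14 + 16 = 30.
Iteration 3: 16 < 22 holds -> x = 16 + 6 = 22, s = 30 + 22 = 52.
Iteration 4: 22 < 22 fails; recursion stops.
SUM(s) = 4 + 14 + 30 + 52 = 100.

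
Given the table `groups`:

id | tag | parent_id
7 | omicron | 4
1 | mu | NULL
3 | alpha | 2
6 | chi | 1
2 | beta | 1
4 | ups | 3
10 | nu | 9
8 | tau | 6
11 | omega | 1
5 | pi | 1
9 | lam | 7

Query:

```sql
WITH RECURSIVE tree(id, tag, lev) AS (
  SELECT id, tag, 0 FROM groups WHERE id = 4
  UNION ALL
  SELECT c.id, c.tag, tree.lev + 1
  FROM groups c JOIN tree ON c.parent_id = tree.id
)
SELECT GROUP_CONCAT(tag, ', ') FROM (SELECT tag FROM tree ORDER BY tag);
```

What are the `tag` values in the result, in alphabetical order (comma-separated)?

Base: id=4 (ups) at lev 0.
Iteration 1: rows with parent_id in {4} -> omicron (id 7, lev 1).
Iteration 2: rows with parent_id in {7} -> lam (id 9, lev 2).
Iteration 3: rows with parent_id in {9} -> nu (id 10, lev 3).
Iteration 4: no rows with parent_id in {10}; recursion stops.

lam, nu, omicron, ups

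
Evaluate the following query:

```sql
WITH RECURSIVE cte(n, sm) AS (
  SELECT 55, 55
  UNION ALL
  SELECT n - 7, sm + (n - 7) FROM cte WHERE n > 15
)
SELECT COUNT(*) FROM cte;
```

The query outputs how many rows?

Base: n=55, sm=55.
Iteration 1: 55 > 15 holds -> n = 55 - 7 = 48, sm = 55 + 48 = 103.
Iteration 2: 48 > 15 holds -> n = 48 - 7 = 41, sm = 103 + 41 = 144.
Iteration 3: 41 > 15 holds -> n = 41 - 7 = 34, sm = 144 + 34 = 178.
Iteration 4: 34 > 15 holds -> n = 34 - 7 = 27, sm = 178 + 27 = 205.
Iteration 5: 27 > 15 holds -> n = 27 - 7 = 20, sm = 205 + 20 = 225.
Iteration 6: 20 > 15 holds -> n = 20 - 7 = 13, sm = 225 + 13 = 238.
Iteration 7: 13 > 15 fails; recursion stops.
Total rows emitted: 7.

7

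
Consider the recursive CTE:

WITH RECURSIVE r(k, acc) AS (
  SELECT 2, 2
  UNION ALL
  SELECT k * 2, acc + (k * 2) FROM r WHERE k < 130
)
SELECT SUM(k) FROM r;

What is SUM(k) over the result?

510

Base: k=2, acc=2.
Iteration 1: 2 < 130 holds -> k = 2 * 2 = 4, acc = 2 + 4 = 6.
Iteration 2: 4 < 130 holds -> k = 4 * 2 = 8, acc = 6 + 8 = 14.
Iteration 3: 8 < 130 holds -> k = 8 * 2 = 16, acc = 14 + 16 = 30.
Iteration 4: 16 < 130 holds -> k = 16 * 2 = 32, acc = 30 + 32 = 62.
Iteration 5: 32 < 130 holds -> k = 32 * 2 = 64, acc = 62 + 64 = 126.
Iteration 6: 64 < 130 holds -> k = 64 * 2 = 128, acc = 126 + 128 = 254.
Iteration 7: 128 < 130 holds -> k = 128 * 2 = 256, acc = 254 + 256 = 510.
Iteration 8: 256 < 130 fails; recursion stops.
SUM(k) = 2 + 4 + 8 + 16 + 32 + 64 + 128 + 256 = 510.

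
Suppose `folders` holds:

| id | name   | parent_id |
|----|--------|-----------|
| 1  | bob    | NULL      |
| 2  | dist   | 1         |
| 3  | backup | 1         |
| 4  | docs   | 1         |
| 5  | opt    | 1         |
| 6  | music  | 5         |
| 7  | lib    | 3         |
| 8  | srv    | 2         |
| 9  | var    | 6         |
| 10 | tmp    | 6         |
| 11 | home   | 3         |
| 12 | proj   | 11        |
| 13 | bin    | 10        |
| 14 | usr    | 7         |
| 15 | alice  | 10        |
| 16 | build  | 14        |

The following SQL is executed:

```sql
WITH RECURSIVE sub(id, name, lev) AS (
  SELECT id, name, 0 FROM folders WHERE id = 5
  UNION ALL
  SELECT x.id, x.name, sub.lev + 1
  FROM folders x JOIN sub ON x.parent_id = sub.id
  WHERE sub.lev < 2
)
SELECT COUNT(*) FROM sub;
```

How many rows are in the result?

4

Base: id=5 (opt) at lev 0.
Iteration 1: rows with parent_id in {5} -> music (id 6, lev 1).
Iteration 2: rows with parent_id in {6} -> var (id 9, lev 2), tmp (id 10, lev 2).
Iteration 3: lev < 2 fails for all current rows; recursion stops.
Total rows emitted: 4.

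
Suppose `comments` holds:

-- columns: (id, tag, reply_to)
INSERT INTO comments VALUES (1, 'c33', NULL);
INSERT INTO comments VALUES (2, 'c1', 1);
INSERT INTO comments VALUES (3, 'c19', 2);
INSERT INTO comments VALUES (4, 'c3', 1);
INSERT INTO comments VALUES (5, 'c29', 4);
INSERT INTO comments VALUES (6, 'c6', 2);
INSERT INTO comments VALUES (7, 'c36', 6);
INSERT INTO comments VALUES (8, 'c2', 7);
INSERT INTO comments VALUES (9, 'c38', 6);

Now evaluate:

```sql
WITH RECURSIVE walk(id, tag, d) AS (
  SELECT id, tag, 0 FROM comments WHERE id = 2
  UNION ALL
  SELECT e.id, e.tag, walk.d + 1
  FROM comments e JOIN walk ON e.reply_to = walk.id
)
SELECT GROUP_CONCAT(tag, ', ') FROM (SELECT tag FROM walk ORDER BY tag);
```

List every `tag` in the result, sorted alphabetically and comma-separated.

c1, c19, c2, c36, c38, c6

Base: id=2 (c1) at d 0.
Iteration 1: rows with reply_to in {2} -> c19 (id 3, d 1), c6 (id 6, d 1).
Iteration 2: rows with reply_to in {3,6} -> c36 (id 7, d 2), c38 (id 9, d 2).
Iteration 3: rows with reply_to in {7,9} -> c2 (id 8, d 3).
Iteration 4: no rows with reply_to in {8}; recursion stops.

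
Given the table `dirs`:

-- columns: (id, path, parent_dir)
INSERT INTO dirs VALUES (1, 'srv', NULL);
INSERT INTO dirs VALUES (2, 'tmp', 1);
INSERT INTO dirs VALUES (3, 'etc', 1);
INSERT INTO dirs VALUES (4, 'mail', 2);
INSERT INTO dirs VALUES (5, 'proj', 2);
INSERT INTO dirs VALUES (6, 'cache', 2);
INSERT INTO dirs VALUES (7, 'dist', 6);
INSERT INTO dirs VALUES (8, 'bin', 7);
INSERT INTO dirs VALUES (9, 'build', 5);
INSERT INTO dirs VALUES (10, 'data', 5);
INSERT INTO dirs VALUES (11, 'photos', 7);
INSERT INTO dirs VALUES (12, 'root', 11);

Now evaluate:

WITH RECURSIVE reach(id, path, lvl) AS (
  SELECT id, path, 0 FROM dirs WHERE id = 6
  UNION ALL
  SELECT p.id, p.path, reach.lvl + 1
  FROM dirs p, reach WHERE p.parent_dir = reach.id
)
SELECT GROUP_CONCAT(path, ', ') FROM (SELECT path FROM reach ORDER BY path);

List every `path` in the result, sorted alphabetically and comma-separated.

Base: id=6 (cache) at lvl 0.
Iteration 1: rows with parent_dir in {6} -> dist (id 7, lvl 1).
Iteration 2: rows with parent_dir in {7} -> bin (id 8, lvl 2), photos (id 11, lvl 2).
Iteration 3: rows with parent_dir in {8,11} -> root (id 12, lvl 3).
Iteration 4: no rows with parent_dir in {12}; recursion stops.

bin, cache, dist, photos, root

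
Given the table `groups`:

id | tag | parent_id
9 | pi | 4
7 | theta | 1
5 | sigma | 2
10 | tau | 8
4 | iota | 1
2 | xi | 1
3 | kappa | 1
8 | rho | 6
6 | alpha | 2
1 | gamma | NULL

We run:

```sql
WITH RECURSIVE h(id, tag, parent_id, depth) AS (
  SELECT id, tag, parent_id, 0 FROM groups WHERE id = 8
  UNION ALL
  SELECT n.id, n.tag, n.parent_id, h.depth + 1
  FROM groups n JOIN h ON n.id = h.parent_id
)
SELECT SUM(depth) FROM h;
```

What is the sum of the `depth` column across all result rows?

Base: id=8 (rho), parent_id=6, depth 0.
Iteration 1: join on id=6 -> alpha (id 6, parent_id=2, depth 1).
Iteration 2: join on id=2 -> xi (id 2, parent_id=1, depth 2).
Iteration 3: join on id=1 -> gamma (id 1, parent_id=NULL, depth 3).
Iteration 4: parent_id is NULL; no match; recursion stops.
SUM(depth) = 0 + 1 + 2 + 3 = 6.

6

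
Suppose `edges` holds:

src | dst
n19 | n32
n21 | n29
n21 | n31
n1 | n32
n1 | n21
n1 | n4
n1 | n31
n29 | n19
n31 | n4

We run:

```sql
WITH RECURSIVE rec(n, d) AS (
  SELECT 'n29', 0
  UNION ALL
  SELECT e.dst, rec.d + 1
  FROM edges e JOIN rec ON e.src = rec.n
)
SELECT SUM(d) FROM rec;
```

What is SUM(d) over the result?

3

Base: (n29, d=0).
Iteration 1: edges from {n29} -> (n19, d=1).
Iteration 2: edges from {n19} -> (n32, d=2).
Iteration 3: no outgoing edges from {n32}; recursion stops.
SUM(d) = 0 + 1 + 2 = 3.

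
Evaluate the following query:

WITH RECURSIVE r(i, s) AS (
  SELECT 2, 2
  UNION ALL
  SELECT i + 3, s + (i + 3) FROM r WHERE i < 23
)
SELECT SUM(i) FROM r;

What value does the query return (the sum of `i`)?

Base: i=2, s=2.
Iteration 1: 2 < 23 holds -> i = 2 + 3 = 5, s = 2 + 5 = 7.
Iteration 2: 5 < 23 holds -> i = 5 + 3 = 8, s = 7 + 8 = 15.
Iteration 3: 8 < 23 holds -> i = 8 + 3 = 11, s = 15 + 11 = 26.
Iteration 4: 11 < 23 holds -> i = 11 + 3 = 14, s = 26 + 14 = 40.
Iteration 5: 14 < 23 holds -> i = 14 + 3 = 17, s = 40 + 17 = 57.
Iteration 6: 17 < 23 holds -> i = 17 + 3 = 20, s = 57 + 20 = 77.
Iteration 7: 20 < 23 holds -> i = 20 + 3 = 23, s = 77 + 23 = 100.
Iteration 8: 23 < 23 fails; recursion stops.
SUM(i) = 2 + 5 + 8 + 11 + 14 + 17 + 20 + 23 = 100.

100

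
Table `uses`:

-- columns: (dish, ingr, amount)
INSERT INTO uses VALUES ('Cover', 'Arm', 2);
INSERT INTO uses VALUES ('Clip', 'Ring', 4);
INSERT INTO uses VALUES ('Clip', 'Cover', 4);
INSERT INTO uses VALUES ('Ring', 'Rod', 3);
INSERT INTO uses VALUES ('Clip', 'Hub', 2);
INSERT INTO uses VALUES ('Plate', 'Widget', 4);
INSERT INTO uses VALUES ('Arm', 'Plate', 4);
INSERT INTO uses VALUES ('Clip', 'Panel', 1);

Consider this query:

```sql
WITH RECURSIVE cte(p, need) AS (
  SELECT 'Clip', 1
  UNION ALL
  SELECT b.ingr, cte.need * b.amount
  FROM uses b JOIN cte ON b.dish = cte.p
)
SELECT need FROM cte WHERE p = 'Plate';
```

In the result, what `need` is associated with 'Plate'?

32

Base: (Clip, need=1).
Iteration 1: components of {Clip} -> Cover = 1*4 = 4, Hub = 1*2 = 2, Panel = 1*1 = 1, Ring = 1*4 = 4.
Iteration 2: components of {Cover,Hub,Panel,Ring} -> Arm = 4*2 = 8, Rod = 4*3 = 12.
Iteration 3: components of {Arm,Rod} -> Plate = 8*4 = 32.
Iteration 4: components of {Plate} -> Widget = 32*4 = 128.
Iteration 5: no further components; recursion stops.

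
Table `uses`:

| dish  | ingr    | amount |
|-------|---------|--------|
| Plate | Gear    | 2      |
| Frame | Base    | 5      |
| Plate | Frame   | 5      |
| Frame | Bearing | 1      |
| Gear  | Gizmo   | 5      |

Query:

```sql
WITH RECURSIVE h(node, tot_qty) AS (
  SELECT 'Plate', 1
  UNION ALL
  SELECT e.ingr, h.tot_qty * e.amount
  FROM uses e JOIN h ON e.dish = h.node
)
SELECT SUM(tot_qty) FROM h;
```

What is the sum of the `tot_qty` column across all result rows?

Base: (Plate, tot_qty=1).
Iteration 1: components of {Plate} -> Frame = 1*5 = 5, Gear = 1*2 = 2.
Iteration 2: components of {Frame,Gear} -> Base = 5*5 = 25, Bearing = 5*1 = 5, Gizmo = 2*5 = 10.
Iteration 3: no further components; recursion stops.
SUM(tot_qty) = 1 + 2 + 5 + 10 + 25 + 5 = 48.

48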